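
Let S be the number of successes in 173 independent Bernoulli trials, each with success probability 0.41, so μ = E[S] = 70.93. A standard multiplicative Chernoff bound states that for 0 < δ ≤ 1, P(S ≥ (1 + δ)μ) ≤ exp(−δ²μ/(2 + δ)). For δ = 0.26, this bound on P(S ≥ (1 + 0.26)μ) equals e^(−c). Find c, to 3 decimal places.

c = δ²μ/(2 + δ) = 0.26²·70.93/(2 + 0.26) = 2.1216.

2.122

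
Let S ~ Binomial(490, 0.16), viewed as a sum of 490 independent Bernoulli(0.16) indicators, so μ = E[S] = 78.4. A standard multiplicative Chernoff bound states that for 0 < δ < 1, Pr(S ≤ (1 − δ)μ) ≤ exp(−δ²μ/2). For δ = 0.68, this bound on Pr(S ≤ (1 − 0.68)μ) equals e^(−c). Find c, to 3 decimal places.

c = δ²μ/2 = 0.68²·78.4/2 = 18.1261.

18.126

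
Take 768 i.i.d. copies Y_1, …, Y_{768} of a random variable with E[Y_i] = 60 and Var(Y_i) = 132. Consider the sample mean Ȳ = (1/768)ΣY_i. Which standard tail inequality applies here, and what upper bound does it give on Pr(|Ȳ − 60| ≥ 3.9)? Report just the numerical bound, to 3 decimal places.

0.011

With mean and variance of each term known, Chebyshev's inequality bounds the deviation of the sum (or sample mean).
Var(Ȳ) = Var(Y_i)/n = 132/768 = 0.17188.
Chebyshev: Pr(|Ȳ − 60| ≥ 3.9) ≤ Var(Ȳ)/(3.9)² = 132/(768·3.9²) = 0.0113.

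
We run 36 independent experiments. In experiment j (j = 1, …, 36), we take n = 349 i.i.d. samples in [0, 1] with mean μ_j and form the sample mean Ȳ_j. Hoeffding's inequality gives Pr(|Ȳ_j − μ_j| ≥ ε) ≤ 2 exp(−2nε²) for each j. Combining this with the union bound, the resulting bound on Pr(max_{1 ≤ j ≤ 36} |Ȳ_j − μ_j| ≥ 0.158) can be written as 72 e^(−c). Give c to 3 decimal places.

17.425

Union bound over the 36 events: Pr(max_{1 ≤ j ≤ 36} |Ȳ_j − μ_j| ≥ 0.158) ≤ 36·2·exp(−2nε²) = 72 exp(−2·349·0.158²).
So c = 2·349·0.158² = 17.4249.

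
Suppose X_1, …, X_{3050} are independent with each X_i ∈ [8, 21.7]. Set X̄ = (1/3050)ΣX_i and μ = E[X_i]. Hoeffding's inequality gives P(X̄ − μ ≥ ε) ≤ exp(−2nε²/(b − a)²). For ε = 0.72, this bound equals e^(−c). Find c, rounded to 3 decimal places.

16.848

c = 2nε²/(b − a)² = 2·3050·0.72² / 13.7² = 16.8482.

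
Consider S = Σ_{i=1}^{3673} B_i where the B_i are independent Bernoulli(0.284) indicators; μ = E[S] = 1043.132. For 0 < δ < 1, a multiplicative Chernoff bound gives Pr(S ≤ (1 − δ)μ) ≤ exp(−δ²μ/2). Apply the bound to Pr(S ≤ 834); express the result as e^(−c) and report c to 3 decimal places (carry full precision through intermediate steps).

20.964

Write 834 = (1 − δ)μ, so δ = 1 − 834/1043.132 = 0.2004847…
Then the exponent is δ²μ/2 = (μ − 834)²/(2μ) = 20.963883.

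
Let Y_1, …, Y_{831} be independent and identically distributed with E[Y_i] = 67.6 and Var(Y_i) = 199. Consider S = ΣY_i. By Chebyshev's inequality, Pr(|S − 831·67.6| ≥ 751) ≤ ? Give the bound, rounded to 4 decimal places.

0.2932

Var(S) = n·Var(Y_i) = 831·199 = 165369.
Chebyshev: Pr(|S − 831·67.6| ≥ 751) ≤ Var(S)/751² = 165369/564001 = 0.2932.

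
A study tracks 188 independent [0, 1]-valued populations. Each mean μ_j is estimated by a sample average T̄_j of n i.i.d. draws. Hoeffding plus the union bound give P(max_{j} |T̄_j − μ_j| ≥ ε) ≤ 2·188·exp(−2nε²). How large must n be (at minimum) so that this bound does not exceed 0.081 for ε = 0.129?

Need 2·188·exp(−2nε²) ≤ 0.081, i.e. exp(−2nε²) ≤ 0.081/376.
So 2nε² ≥ ln(376/0.081) = 8.442895.
Hence n ≥ 8.442895/(2·0.129²) = 253.678.
The smallest integer n is 254.

254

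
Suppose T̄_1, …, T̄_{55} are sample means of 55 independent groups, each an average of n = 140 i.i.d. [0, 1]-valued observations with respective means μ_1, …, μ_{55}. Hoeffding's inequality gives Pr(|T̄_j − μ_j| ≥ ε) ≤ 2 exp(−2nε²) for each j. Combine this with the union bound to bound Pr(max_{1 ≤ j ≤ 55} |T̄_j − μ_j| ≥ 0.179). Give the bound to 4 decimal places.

Per-experiment Hoeffding bound: 2·exp(−2·140·0.179²) = 2·exp(−8.97148) = 0.00025396.
Union bound over 55 events: 55·0.00025396 = 0.01397.

0.0140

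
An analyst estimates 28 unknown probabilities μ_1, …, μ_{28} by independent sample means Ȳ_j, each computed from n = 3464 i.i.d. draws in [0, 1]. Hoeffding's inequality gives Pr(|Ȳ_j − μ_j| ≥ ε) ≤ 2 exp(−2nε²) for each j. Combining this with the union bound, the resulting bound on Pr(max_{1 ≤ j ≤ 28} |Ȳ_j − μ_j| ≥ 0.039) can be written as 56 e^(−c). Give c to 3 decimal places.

Union bound over the 28 events: Pr(max_{1 ≤ j ≤ 28} |Ȳ_j − μ_j| ≥ 0.039) ≤ 28·2·exp(−2nε²) = 56 exp(−2·3464·0.039²).
So c = 2·3464·0.039² = 10.5375.

10.537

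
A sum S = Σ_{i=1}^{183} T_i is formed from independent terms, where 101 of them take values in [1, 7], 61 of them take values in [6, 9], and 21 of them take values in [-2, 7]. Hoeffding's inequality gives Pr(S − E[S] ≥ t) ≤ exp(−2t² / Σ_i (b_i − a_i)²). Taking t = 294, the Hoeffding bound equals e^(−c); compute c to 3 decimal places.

29.370

Σ(b_i − a_i)² = 101·6² + 61·3² + 21·9² = 5886.
c = 2t² / 5886 = 2·294² / 5886 = 29.3700.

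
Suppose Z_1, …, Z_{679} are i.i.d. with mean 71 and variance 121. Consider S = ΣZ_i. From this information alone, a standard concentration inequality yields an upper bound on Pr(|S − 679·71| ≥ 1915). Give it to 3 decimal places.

With mean and variance of each term known, Chebyshev's inequality bounds the deviation of the sum (or sample mean).
Var(S) = n·Var(Z_i) = 679·121 = 82159.
Chebyshev: Pr(|S − 679·71| ≥ 1915) ≤ Var(S)/1915² = 82159/3667225 = 0.0224.

0.022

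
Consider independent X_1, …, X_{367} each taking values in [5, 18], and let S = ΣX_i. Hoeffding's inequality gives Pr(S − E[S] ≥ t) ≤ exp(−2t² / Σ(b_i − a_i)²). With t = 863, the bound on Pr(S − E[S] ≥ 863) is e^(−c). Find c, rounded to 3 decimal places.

24.016

Σ(b_i − a_i)² = 367·(13)² = 62023.
c = 2t²/62023 = 2·863²/62023 = 24.0159.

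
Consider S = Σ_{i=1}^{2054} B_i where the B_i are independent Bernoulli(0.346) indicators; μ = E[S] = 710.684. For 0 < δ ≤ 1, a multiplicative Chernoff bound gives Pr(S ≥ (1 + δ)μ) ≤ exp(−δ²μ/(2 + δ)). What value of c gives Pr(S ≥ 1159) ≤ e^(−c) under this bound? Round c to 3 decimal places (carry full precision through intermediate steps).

107.498

Write 1159 = (1 + δ)μ, so δ = 1159/710.684 − 1 = 0.6308233…
Then the exponent is δ²μ/(2 + δ) = (1159 − μ)² / (μ·(2 + δ)) = 107.497971.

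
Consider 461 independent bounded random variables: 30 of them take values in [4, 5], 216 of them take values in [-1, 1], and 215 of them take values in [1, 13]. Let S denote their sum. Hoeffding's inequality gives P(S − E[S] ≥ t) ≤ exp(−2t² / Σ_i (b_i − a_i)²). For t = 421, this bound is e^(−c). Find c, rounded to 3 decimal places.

Σ(b_i − a_i)² = 30·1² + 216·2² + 215·12² = 31854.
c = 2t² / 31854 = 2·421² / 31854 = 11.1283.

11.128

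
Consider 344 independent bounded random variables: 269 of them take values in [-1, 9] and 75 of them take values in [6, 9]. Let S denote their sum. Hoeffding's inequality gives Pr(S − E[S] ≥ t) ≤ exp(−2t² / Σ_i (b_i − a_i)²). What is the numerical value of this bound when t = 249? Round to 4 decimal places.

Σ(b_i − a_i)² = 269·10² + 75·3² = 27575.
Exponent = 2·249² / 27575 = 4.49690.
Bound = exp(−4.49690) = 0.01114.

0.0111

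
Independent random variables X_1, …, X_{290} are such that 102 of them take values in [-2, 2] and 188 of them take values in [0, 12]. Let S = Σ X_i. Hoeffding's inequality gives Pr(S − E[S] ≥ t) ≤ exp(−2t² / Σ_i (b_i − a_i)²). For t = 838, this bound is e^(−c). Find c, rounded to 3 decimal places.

Σ(b_i − a_i)² = 102·4² + 188·12² = 28704.
c = 2t² / 28704 = 2·838² / 28704 = 48.9300.

48.930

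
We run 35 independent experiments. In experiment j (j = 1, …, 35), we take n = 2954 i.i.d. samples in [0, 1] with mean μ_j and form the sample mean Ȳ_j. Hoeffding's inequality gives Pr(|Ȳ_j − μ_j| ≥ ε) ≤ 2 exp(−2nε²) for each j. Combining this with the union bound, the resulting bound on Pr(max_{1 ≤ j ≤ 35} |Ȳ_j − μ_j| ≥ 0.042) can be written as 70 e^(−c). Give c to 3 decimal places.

10.422

Union bound over the 35 events: Pr(max_{1 ≤ j ≤ 35} |Ȳ_j − μ_j| ≥ 0.042) ≤ 35·2·exp(−2nε²) = 70 exp(−2·2954·0.042²).
So c = 2·2954·0.042² = 10.4217.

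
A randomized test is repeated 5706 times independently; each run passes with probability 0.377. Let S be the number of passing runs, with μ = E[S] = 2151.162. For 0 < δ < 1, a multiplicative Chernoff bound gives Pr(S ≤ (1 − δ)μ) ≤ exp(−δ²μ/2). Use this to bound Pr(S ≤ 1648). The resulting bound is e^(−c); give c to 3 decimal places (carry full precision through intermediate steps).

58.845

Write 1648 = (1 − δ)μ, so δ = 1 − 1648/2151.162 = 0.2339024…
Then the exponent is δ²μ/2 = (μ − 1648)²/(2μ) = 58.845405.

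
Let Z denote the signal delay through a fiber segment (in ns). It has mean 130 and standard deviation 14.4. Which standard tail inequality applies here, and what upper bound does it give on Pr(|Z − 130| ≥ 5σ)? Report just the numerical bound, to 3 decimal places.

Mean and variance are known, so Chebyshev's inequality applies.
Chebyshev: Pr(|Z − μ| ≥ t) ≤ Var(Z)/t².
Var(Z) = σ² = 14.4² = 207.36.
t = 5·14.4 = 72.
Bound = 207.36 / 5184 = 0.0400.

0.040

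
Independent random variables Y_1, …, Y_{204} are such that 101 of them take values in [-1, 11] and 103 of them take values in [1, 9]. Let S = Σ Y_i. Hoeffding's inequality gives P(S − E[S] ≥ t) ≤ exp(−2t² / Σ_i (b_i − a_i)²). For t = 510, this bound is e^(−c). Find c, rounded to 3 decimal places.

24.612

Σ(b_i − a_i)² = 101·12² + 103·8² = 21136.
c = 2t² / 21136 = 2·510² / 21136 = 24.6120.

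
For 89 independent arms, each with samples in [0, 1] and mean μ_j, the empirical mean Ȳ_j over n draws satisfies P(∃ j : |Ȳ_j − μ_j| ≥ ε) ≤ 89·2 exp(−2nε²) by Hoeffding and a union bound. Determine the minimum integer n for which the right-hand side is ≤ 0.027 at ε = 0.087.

581

Need 2·89·exp(−2nε²) ≤ 0.027, i.e. exp(−2nε²) ≤ 0.027/178.
So 2nε² ≥ ln(178/0.027) = 8.793702.
Hence n ≥ 8.793702/(2·0.087²) = 580.902.
The smallest integer n is 581.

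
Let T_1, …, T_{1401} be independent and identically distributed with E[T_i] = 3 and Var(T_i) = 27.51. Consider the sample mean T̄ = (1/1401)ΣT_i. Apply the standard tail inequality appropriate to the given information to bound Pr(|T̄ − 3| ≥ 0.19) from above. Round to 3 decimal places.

With mean and variance of each term known, Chebyshev's inequality bounds the deviation of the sum (or sample mean).
Var(T̄) = Var(T_i)/n = 27.51/1401 = 0.019636.
Chebyshev: Pr(|T̄ − 3| ≥ 0.19) ≤ Var(T̄)/(0.19)² = 27.51/(1401·0.19²) = 0.5439.

0.544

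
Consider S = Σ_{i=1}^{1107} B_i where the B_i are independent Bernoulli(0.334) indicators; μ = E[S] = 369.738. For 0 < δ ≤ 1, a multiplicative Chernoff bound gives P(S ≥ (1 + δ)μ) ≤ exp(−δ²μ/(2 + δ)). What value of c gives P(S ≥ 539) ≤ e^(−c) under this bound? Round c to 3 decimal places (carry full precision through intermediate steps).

Write 539 = (1 + δ)μ, so δ = 539/369.738 − 1 = 0.457789…
Then the exponent is δ²μ/(2 + δ) = (539 − μ)² / (μ·(2 + δ)) = 31.526826.

31.527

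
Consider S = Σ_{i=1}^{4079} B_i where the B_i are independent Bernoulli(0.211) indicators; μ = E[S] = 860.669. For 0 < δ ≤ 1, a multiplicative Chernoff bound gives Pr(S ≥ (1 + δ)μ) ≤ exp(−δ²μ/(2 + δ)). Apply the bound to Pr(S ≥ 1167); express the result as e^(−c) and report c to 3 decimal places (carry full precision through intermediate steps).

Write 1167 = (1 + δ)μ, so δ = 1167/860.669 − 1 = 0.355922…
Then the exponent is δ²μ/(2 + δ) = (1167 − μ)² / (μ·(2 + δ)) = 46.279093.

46.279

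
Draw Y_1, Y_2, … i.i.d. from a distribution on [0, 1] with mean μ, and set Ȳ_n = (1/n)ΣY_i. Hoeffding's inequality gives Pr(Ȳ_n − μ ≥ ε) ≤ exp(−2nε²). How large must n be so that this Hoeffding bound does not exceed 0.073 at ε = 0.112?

Require exp(−2nε²) ≤ 0.073, i.e. 2nε² ≥ ln(1/0.073) = 2.617296.
So n ≥ 2.617296 / (2·0.112²) = 104.325.
The smallest integer n is 105.

105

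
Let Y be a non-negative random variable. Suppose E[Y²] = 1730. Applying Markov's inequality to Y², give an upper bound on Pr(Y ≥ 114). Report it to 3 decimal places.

0.133

Since Y ≥ 0, the event {Y ≥ 114} is the same as {Y² ≥ 12996}.
Markov's inequality applied to Y² gives Pr(Y² ≥ 12996) ≤ E[Y²]/12996 = 1730/12996 = 0.1331.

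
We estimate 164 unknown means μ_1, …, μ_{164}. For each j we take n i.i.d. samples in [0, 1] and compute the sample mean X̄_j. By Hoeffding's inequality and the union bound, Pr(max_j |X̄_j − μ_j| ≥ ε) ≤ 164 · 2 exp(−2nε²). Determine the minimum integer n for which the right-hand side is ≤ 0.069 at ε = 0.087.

Need 2·164·exp(−2nε²) ≤ 0.069, i.e. exp(−2nε²) ≤ 0.069/328.
So 2nε² ≥ ln(328/0.069) = 8.466662.
Hence n ≥ 8.466662/(2·0.087²) = 559.299.
The smallest integer n is 560.

560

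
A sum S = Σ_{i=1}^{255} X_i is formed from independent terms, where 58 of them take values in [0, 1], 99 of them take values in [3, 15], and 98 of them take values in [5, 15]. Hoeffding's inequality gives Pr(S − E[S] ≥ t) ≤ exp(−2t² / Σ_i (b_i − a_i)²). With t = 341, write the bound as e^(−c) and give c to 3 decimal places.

Σ(b_i − a_i)² = 58·1² + 99·12² + 98·10² = 24114.
c = 2t² / 24114 = 2·341² / 24114 = 9.6443.

9.644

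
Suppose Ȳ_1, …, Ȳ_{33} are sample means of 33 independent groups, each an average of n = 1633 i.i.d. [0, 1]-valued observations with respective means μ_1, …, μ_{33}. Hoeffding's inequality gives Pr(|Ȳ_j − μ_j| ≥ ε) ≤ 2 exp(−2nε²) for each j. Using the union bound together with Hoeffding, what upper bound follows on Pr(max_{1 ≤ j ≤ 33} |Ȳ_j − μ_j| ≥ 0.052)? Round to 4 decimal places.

Per-experiment Hoeffding bound: 2·exp(−2·1633·0.052²) = 2·exp(−8.83126) = 0.00029219.
Union bound over 33 events: 33·0.00029219 = 0.00964.

0.0096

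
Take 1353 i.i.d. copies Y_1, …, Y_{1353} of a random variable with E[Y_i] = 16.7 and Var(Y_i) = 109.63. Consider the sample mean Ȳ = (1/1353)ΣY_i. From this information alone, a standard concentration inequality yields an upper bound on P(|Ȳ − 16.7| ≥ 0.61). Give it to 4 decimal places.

0.2178

With mean and variance of each term known, Chebyshev's inequality bounds the deviation of the sum (or sample mean).
Var(Ȳ) = Var(Y_i)/n = 109.63/1353 = 0.081027.
Chebyshev: P(|Ȳ − 16.7| ≥ 0.61) ≤ Var(Ȳ)/(0.61)² = 109.63/(1353·0.61²) = 0.2178.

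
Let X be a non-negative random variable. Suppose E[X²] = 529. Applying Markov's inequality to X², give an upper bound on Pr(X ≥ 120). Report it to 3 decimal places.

0.037

Since X ≥ 0, the event {X ≥ 120} is the same as {X² ≥ 14400}.
Markov's inequality applied to X² gives Pr(X² ≥ 14400) ≤ E[X²]/14400 = 529/14400 = 0.0367.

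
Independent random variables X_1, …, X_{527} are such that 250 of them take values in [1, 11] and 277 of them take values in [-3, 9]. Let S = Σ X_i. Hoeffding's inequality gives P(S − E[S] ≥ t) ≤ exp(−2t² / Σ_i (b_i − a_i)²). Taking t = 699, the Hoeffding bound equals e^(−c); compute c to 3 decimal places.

Σ(b_i − a_i)² = 250·10² + 277·12² = 64888.
c = 2t² / 64888 = 2·699² / 64888 = 15.0598.

15.060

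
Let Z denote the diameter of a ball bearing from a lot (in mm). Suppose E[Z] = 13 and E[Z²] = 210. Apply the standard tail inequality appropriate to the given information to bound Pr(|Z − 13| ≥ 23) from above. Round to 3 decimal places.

The first two moments determine the variance, so Chebyshev's inequality is the sharpest standard bound available.
Var(Z) = E[Z²] − (E[Z])² = 210 − 169 = 41.
Chebyshev's inequality: Pr(|Z − μ| ≥ t) ≤ Var(Z)/t² = 41/529 = 0.0775.

0.078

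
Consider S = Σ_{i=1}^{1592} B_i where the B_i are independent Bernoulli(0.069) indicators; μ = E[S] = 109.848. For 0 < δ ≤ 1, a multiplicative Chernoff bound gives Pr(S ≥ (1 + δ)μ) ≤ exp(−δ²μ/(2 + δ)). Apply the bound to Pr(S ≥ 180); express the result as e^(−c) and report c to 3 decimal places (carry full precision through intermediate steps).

16.979

Write 180 = (1 + δ)μ, so δ = 180/109.848 − 1 = 0.6386279…
Then the exponent is δ²μ/(2 + δ) = (180 − μ)² / (μ·(2 + δ)) = 16.978910.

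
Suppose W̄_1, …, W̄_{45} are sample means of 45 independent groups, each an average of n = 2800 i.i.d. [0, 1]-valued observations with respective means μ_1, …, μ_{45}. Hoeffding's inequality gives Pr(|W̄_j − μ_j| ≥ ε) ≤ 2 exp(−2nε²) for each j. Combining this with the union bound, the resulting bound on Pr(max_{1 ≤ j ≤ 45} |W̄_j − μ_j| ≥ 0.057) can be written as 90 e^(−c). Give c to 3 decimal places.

Union bound over the 45 events: Pr(max_{1 ≤ j ≤ 45} |W̄_j − μ_j| ≥ 0.057) ≤ 45·2·exp(−2nε²) = 90 exp(−2·2800·0.057²).
So c = 2·2800·0.057² = 18.1944.

18.194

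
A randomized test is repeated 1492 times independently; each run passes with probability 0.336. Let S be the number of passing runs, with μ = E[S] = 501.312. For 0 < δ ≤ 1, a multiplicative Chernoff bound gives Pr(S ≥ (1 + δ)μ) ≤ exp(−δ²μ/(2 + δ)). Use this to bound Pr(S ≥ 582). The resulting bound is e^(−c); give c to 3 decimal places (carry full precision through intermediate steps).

6.010

Write 582 = (1 + δ)μ, so δ = 582/501.312 − 1 = 0.1609537…
Then the exponent is δ²μ/(2 + δ) = (582 − μ)² / (μ·(2 + δ)) = 6.009860.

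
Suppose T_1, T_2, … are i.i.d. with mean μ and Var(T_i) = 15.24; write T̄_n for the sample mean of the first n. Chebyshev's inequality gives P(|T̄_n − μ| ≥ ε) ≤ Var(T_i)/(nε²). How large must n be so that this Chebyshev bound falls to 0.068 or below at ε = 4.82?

10

Require 15.24/(n·4.82²) ≤ 0.068, i.e. n ≥ 15.24/(0.068·4.82²) = 9.647.
The smallest integer n is 10.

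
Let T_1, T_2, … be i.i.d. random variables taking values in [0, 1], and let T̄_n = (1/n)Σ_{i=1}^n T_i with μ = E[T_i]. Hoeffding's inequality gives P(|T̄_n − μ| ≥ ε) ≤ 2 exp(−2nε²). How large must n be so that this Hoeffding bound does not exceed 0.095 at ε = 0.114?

118

Require 2·exp(−2nε²) ≤ 0.095, i.e. 2nε² ≥ ln(2/0.095) = 3.047026.
So n ≥ 3.047026 / (2·0.114²) = 117.229.
The smallest integer n is 118.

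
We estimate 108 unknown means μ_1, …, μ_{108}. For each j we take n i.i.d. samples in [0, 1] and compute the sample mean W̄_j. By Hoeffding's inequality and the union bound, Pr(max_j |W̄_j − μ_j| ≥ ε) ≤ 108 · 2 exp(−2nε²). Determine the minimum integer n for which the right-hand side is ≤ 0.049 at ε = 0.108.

Need 2·108·exp(−2nε²) ≤ 0.049, i.e. exp(−2nε²) ≤ 0.049/216.
So 2nε² ≥ ln(216/0.049) = 8.391213.
Hence n ≥ 8.391213/(2·0.108²) = 359.706.
The smallest integer n is 360.

360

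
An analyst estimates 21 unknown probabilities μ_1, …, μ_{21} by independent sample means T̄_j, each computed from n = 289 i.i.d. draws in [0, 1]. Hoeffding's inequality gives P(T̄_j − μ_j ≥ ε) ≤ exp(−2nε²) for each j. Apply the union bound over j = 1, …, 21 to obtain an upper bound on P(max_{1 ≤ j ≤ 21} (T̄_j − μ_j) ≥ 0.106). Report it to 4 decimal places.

Per-experiment Hoeffding bound: exp(−2·289·0.106²) = exp(−6.49441) = 0.0015119.
Union bound over 21 events: 21·0.0015119 = 0.03175.

0.0317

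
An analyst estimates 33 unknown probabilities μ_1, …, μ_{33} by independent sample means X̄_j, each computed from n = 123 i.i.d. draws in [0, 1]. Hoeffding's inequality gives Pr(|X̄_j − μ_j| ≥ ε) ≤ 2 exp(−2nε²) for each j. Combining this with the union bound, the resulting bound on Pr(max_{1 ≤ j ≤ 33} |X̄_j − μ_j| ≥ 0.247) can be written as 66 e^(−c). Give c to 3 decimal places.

15.008

Union bound over the 33 events: Pr(max_{1 ≤ j ≤ 33} |X̄_j − μ_j| ≥ 0.247) ≤ 33·2·exp(−2nε²) = 66 exp(−2·123·0.247²).
So c = 2·123·0.247² = 15.0082.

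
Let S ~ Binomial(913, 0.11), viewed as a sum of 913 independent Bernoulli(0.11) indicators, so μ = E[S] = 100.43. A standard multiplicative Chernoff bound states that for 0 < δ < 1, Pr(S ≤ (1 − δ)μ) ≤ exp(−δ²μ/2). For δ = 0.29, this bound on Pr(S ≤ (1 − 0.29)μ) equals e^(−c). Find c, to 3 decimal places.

4.223

c = δ²μ/2 = 0.29²·100.43/2 = 4.2231.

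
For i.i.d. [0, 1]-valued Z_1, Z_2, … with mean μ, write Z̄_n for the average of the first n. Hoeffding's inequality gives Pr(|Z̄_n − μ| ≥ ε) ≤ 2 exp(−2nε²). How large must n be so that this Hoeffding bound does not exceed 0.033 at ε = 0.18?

Require 2·exp(−2nε²) ≤ 0.033, i.e. 2nε² ≥ ln(2/0.033) = 4.104395.
So n ≥ 4.104395 / (2·0.18²) = 63.339.
The smallest integer n is 64.

64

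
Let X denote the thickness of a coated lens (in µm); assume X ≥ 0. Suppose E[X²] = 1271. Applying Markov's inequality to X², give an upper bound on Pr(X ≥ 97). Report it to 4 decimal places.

0.1351

Since X ≥ 0, the event {X ≥ 97} is the same as {X² ≥ 9409}.
Markov's inequality applied to X² gives Pr(X² ≥ 9409) ≤ E[X²]/9409 = 1271/9409 = 0.1351.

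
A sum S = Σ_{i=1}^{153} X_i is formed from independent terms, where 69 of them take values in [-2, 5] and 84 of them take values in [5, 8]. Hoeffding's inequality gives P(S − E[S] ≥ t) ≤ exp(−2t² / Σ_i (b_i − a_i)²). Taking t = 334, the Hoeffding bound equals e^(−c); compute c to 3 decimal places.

Σ(b_i − a_i)² = 69·7² + 84·3² = 4137.
c = 2t² / 4137 = 2·334² / 4137 = 53.9309.

53.931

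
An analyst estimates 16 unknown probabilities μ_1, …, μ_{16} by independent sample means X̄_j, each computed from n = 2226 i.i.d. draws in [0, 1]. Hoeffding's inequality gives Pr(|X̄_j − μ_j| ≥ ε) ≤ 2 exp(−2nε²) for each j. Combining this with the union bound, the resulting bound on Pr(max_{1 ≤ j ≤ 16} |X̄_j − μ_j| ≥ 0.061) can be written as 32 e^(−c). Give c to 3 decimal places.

16.566

Union bound over the 16 events: Pr(max_{1 ≤ j ≤ 16} |X̄_j − μ_j| ≥ 0.061) ≤ 16·2·exp(−2nε²) = 32 exp(−2·2226·0.061²).
So c = 2·2226·0.061² = 16.5659.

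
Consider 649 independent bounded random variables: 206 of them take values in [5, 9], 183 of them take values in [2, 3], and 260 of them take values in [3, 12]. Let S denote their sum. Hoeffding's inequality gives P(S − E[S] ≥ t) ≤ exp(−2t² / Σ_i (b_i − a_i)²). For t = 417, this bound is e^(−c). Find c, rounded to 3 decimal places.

Σ(b_i − a_i)² = 206·4² + 183·1² + 260·9² = 24539.
c = 2t² / 24539 = 2·417² / 24539 = 14.1725.

14.172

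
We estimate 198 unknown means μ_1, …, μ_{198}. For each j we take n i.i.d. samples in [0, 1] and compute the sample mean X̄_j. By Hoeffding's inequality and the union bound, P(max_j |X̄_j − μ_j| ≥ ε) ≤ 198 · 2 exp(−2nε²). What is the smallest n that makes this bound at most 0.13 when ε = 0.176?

130

Need 2·198·exp(−2nε²) ≤ 0.13, i.e. exp(−2nε²) ≤ 0.13/396.
So 2nε² ≥ ln(396/0.13) = 8.021635.
Hence n ≥ 8.021635/(2·0.176²) = 129.481.
The smallest integer n is 130.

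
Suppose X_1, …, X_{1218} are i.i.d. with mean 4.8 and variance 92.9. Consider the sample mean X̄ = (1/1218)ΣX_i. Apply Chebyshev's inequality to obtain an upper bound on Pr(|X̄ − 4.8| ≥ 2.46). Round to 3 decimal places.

0.013

Var(X̄) = Var(X_i)/n = 92.9/1218 = 0.076273.
Chebyshev: Pr(|X̄ − 4.8| ≥ 2.46) ≤ Var(X̄)/(2.46)² = 92.9/(1218·2.46²) = 0.0126.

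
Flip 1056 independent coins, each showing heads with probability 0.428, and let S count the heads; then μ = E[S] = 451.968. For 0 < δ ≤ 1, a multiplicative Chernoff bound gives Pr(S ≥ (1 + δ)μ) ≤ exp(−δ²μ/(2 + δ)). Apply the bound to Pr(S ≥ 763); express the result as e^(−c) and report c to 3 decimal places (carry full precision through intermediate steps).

79.624

Write 763 = (1 + δ)μ, so δ = 763/451.968 − 1 = 0.6881726…
Then the exponent is δ²μ/(2 + δ) = (763 − μ)² / (μ·(2 + δ)) = 79.624241.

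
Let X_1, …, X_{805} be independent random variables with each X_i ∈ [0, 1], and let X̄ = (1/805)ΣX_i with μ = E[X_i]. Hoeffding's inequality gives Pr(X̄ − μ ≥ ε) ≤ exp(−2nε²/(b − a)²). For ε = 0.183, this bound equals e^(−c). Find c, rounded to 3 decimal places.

c = 2nε²/(b − a)² = 2·805·0.183² / 1² = 53.9173.

53.917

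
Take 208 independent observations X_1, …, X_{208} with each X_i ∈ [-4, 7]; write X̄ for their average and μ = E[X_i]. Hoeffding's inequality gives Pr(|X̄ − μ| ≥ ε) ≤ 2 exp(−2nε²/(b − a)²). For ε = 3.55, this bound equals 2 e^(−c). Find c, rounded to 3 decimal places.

c = 2nε²/(b − a)² = 2·208·3.55² / 11² = 43.3276.

43.328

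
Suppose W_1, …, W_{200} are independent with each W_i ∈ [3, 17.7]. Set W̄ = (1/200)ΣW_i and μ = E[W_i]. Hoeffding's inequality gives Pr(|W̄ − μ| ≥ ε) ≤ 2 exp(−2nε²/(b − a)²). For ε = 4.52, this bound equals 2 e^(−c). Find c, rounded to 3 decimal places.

c = 2nε²/(b − a)² = 2·200·4.52² / 14.7² = 37.8183.

37.818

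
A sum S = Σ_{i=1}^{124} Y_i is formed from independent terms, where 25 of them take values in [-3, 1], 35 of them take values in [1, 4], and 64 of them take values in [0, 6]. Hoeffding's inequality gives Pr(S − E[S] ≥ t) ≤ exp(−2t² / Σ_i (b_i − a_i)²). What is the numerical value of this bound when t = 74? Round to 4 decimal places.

Σ(b_i − a_i)² = 25·4² + 35·3² + 64·6² = 3019.
Exponent = 2·74² / 3019 = 3.62769.
Bound = exp(−3.62769) = 0.02658.

0.0266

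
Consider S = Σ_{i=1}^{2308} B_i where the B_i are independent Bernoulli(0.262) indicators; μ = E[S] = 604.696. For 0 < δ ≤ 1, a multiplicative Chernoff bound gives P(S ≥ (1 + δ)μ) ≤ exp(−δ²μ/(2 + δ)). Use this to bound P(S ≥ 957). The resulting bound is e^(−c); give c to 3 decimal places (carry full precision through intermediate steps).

79.476

Write 957 = (1 + δ)μ, so δ = 957/604.696 − 1 = 0.5826134…
Then the exponent is δ²μ/(2 + δ) = (957 − μ)² / (μ·(2 + δ)) = 79.476485.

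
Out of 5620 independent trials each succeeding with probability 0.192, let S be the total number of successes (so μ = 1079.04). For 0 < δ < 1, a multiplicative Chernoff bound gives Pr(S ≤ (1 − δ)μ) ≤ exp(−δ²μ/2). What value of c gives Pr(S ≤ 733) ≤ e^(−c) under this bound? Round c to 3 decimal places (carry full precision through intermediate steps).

Write 733 = (1 − δ)μ, so δ = 1 − 733/1079.04 = 0.3206925…
Then the exponent is δ²μ/2 = (μ − 733)²/(2μ) = 55.486211.

55.486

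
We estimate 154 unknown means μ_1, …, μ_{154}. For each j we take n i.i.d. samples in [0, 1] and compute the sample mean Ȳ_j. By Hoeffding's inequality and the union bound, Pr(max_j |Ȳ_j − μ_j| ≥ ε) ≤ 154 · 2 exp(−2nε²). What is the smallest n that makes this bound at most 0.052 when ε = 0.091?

525

Need 2·154·exp(−2nε²) ≤ 0.052, i.e. exp(−2nε²) ≤ 0.052/308.
So 2nε² ≥ ln(308/0.052) = 8.686611.
Hence n ≥ 8.686611/(2·0.091²) = 524.490.
The smallest integer n is 525.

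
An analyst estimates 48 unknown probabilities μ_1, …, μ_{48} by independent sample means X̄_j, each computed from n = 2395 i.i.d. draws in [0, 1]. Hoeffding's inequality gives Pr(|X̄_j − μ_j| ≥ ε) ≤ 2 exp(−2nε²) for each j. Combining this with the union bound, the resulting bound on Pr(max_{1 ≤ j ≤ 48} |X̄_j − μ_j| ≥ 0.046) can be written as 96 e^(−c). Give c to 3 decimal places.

10.136

Union bound over the 48 events: Pr(max_{1 ≤ j ≤ 48} |X̄_j − μ_j| ≥ 0.046) ≤ 48·2·exp(−2nε²) = 96 exp(−2·2395·0.046²).
So c = 2·2395·0.046² = 10.1356.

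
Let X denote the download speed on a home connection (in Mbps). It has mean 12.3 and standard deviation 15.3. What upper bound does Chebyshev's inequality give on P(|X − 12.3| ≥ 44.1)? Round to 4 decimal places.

0.1204

Chebyshev: P(|X − μ| ≥ t) ≤ Var(X)/t².
Var(X) = σ² = 15.3² = 234.09.
Bound = 234.09 / 1944.81 = 0.1204.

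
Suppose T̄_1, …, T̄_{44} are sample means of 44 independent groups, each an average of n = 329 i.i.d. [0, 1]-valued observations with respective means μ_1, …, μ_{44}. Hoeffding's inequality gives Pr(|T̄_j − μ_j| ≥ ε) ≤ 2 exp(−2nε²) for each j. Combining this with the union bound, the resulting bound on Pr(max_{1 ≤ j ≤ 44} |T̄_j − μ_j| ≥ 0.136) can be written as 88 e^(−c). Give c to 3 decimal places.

Union bound over the 44 events: Pr(max_{1 ≤ j ≤ 44} |T̄_j − μ_j| ≥ 0.136) ≤ 44·2·exp(−2nε²) = 88 exp(−2·329·0.136²).
So c = 2·329·0.136² = 12.1704.

12.170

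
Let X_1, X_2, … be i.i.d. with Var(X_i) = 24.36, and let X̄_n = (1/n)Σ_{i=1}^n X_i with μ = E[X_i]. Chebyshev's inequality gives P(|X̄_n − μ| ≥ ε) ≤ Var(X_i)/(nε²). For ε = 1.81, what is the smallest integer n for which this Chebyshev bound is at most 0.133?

56

Require 24.36/(n·1.81²) ≤ 0.133, i.e. n ≥ 24.36/(0.133·1.81²) = 55.907.
The smallest integer n is 56.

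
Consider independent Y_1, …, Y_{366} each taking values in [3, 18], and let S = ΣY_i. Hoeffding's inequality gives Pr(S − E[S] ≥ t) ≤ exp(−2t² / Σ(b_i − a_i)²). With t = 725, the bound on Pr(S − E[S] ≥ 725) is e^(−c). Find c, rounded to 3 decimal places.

12.766

Σ(b_i − a_i)² = 366·(15)² = 82350.
c = 2t²/82350 = 2·725²/82350 = 12.7656.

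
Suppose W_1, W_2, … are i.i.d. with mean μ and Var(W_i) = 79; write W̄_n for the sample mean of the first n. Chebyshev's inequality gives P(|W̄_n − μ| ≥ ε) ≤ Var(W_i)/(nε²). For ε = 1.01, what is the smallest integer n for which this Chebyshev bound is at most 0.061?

1270

Require 79/(n·1.01²) ≤ 0.061, i.e. n ≥ 79/(0.061·1.01²) = 1269.564.
The smallest integer n is 1270.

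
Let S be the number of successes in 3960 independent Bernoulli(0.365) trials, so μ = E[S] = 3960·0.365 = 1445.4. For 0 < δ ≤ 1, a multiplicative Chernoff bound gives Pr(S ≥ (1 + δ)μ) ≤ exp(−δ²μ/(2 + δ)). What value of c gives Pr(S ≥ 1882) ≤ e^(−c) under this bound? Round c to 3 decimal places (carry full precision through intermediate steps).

57.288

Write 1882 = (1 + δ)μ, so δ = 1882/1445.4 − 1 = 0.3020617…
Then the exponent is δ²μ/(2 + δ) = (1882 − μ)² / (μ·(2 + δ)) = 57.287840.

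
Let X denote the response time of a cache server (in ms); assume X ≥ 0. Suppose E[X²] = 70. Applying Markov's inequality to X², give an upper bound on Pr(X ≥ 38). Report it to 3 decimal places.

Since X ≥ 0, the event {X ≥ 38} is the same as {X² ≥ 1444}.
Markov's inequality applied to X² gives Pr(X² ≥ 1444) ≤ E[X²]/1444 = 70/1444 = 0.0485.

0.048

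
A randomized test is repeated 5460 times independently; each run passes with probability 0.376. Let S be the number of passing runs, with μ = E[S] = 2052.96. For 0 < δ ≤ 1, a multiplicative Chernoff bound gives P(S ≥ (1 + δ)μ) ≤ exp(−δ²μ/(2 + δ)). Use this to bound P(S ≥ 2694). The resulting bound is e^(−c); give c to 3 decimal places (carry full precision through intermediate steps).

86.567

Write 2694 = (1 + δ)μ, so δ = 2694/2052.96 − 1 = 0.3122516…
Then the exponent is δ²μ/(2 + δ) = (2694 − μ)² / (μ·(2 + δ)) = 86.567462.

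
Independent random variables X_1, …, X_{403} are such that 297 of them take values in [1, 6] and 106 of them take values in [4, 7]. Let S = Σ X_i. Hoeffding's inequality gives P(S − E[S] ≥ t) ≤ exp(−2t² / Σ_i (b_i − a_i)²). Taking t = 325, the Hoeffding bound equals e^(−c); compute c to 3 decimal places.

Σ(b_i − a_i)² = 297·5² + 106·3² = 8379.
c = 2t² / 8379 = 2·325² / 8379 = 25.2118.

25.212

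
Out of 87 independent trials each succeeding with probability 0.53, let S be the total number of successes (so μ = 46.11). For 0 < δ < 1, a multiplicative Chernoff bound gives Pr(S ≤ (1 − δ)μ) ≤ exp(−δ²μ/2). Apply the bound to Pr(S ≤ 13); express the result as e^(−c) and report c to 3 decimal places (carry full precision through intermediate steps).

11.888

Write 13 = (1 − δ)μ, so δ = 1 − 13/46.11 = 0.7180655…
Then the exponent is δ²μ/2 = (μ − 13)²/(2μ) = 11.887574.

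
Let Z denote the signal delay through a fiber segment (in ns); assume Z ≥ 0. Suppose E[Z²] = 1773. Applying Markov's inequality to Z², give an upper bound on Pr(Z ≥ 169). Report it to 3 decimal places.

0.062

Since Z ≥ 0, the event {Z ≥ 169} is the same as {Z² ≥ 28561}.
Markov's inequality applied to Z² gives Pr(Z² ≥ 28561) ≤ E[Z²]/28561 = 1773/28561 = 0.0621.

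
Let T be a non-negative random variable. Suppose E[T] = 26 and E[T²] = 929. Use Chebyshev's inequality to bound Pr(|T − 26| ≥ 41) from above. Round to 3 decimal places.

0.151

Var(T) = E[T²] − (E[T])² = 929 − 676 = 253.
Chebyshev's inequality: Pr(|T − μ| ≥ t) ≤ Var(T)/t² = 253/1681 = 0.1505.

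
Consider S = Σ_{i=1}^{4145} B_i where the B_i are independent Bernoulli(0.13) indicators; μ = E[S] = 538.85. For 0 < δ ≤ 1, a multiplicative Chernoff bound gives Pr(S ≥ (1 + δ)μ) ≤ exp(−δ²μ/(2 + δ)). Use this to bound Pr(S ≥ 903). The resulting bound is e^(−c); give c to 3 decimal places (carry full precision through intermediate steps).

91.969

Write 903 = (1 + δ)μ, so δ = 903/538.85 − 1 = 0.675791…
Then the exponent is δ²μ/(2 + δ) = (903 − μ)² / (μ·(2 + δ)) = 91.968806.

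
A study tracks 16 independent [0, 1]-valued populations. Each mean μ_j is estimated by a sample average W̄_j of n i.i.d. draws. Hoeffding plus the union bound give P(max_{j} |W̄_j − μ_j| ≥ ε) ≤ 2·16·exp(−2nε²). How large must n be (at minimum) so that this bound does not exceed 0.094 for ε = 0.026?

Need 2·16·exp(−2nε²) ≤ 0.094, i.e. exp(−2nε²) ≤ 0.094/32.
So 2nε² ≥ ln(32/0.094) = 5.830196.
Hence n ≥ 5.830196/(2·0.026²) = 4312.275.
The smallest integer n is 4313.

4313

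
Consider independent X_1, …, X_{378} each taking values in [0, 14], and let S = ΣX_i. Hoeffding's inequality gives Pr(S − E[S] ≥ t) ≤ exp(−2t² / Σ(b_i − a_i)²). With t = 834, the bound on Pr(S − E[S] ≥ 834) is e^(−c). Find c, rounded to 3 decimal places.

18.776

Σ(b_i − a_i)² = 378·(14)² = 74088.
c = 2t²/74088 = 2·834²/74088 = 18.7765.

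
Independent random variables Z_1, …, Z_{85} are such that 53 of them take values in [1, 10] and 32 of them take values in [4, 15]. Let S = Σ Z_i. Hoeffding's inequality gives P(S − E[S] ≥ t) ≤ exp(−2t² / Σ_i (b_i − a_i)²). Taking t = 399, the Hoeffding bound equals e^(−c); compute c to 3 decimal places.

38.996

Σ(b_i − a_i)² = 53·9² + 32·11² = 8165.
c = 2t² / 8165 = 2·399² / 8165 = 38.9960.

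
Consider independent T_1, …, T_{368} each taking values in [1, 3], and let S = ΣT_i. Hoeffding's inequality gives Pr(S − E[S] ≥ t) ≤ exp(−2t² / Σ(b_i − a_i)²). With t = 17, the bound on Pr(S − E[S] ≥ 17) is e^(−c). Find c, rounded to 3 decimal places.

0.393

Σ(b_i − a_i)² = 368·(2)² = 1472.
c = 2t²/1472 = 2·17²/1472 = 0.3927.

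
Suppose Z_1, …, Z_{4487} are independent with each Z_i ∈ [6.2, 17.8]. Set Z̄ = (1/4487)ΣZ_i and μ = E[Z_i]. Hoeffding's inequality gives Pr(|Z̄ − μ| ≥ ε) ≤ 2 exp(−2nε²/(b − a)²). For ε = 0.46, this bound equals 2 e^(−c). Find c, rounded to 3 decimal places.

14.112

c = 2nε²/(b − a)² = 2·4487·0.46² / 11.6² = 14.1119.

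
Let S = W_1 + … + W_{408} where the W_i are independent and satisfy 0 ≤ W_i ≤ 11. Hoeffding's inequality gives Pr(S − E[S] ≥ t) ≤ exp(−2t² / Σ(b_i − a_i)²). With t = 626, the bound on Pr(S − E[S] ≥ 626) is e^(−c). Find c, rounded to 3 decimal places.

15.876

Σ(b_i − a_i)² = 408·(11)² = 49368.
c = 2t²/49368 = 2·626²/49368 = 15.8757.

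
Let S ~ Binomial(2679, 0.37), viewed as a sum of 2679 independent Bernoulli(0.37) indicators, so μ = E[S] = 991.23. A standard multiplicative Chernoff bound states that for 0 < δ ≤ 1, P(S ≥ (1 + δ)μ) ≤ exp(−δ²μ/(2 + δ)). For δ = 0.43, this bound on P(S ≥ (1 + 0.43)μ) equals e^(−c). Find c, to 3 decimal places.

c = δ²μ/(2 + δ) = 0.43²·991.23/(2 + 0.43) = 75.4232.

75.423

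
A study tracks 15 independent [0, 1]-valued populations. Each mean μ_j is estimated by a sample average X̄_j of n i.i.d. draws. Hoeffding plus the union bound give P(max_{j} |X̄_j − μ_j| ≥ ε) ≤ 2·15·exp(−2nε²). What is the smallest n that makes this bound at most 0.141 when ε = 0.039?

1763

Need 2·15·exp(−2nε²) ≤ 0.141, i.e. exp(−2nε²) ≤ 0.141/30.
So 2nε² ≥ ln(30/0.141) = 5.360193.
Hence n ≥ 5.360193/(2·0.039²) = 1762.062.
The smallest integer n is 1763.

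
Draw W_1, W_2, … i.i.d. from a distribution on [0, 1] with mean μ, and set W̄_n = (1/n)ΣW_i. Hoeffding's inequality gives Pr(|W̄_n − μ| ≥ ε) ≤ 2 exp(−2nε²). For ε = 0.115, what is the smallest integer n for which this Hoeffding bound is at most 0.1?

Require 2·exp(−2nε²) ≤ 0.1, i.e. 2nε² ≥ ln(2/0.1) = 2.995732.
So n ≥ 2.995732 / (2·0.115²) = 113.260.
The smallest integer n is 114.

114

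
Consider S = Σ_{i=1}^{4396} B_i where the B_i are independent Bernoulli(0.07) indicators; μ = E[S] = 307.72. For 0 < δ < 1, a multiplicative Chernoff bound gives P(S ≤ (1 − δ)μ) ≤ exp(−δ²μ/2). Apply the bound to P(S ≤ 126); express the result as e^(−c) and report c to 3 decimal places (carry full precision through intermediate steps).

Write 126 = (1 − δ)μ, so δ = 1 − 126/307.72 = 0.5905369…
Then the exponent is δ²μ/2 = (μ − 126)²/(2μ) = 53.656178.

53.656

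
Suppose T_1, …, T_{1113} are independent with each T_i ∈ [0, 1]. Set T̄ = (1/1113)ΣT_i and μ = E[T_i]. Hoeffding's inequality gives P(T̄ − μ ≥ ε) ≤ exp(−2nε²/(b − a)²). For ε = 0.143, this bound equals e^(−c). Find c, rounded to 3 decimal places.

45.519

c = 2nε²/(b − a)² = 2·1113·0.143² / 1² = 45.5195.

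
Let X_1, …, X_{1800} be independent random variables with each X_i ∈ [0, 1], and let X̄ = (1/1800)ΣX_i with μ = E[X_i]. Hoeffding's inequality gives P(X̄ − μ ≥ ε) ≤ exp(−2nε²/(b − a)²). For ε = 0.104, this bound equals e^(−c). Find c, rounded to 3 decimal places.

38.938

c = 2nε²/(b − a)² = 2·1800·0.104² / 1² = 38.9376.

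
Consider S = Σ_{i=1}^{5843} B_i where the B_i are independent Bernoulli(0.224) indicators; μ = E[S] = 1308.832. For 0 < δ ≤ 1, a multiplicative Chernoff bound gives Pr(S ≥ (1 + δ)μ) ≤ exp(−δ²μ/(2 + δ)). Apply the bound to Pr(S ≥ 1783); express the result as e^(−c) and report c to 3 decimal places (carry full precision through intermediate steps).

Write 1783 = (1 + δ)μ, so δ = 1783/1308.832 − 1 = 0.3622833…
Then the exponent is δ²μ/(2 + δ) = (1783 − μ)² / (μ·(2 + δ)) = 72.719117.

72.719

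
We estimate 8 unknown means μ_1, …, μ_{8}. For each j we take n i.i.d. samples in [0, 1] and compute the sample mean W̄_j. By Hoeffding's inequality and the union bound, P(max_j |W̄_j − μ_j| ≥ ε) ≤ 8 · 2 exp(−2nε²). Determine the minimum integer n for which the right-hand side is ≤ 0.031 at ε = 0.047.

1414

Need 2·8·exp(−2nε²) ≤ 0.031, i.e. exp(−2nε²) ≤ 0.031/16.
So 2nε² ≥ ln(16/0.031) = 6.246357.
Hence n ≥ 6.246357/(2·0.047²) = 1413.843.
The smallest integer n is 1414.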